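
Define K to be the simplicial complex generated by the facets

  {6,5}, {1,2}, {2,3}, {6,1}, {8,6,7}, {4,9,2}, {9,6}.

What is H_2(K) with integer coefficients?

H_2 = 0.

K has 9 vertices, 11 edges, 2 triangles.
rank ∂_2 = 2, rank ∂_3 = 0 ⇒ b_2 = 2 − 2 − 0 = 0. So H_2 = 0.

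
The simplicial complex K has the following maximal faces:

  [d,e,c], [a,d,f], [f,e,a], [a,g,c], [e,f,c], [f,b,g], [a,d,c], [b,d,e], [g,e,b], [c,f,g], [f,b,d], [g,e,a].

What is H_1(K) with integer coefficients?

Fix the vertex order a < b < c < d < e < f < g and write every simplex with vertices in increasing order. Then dim K = 2 and the simplices of K are:

  0-simplices (7): a, b, c, d, e, f, g
  1-simplices (18): ac, ad, ae, af, ag, bd, be, bf, bg, cd, ce, cf, cg, de, df, ef, eg, fg
  2-simplices (12): acd, acg, adf, aef, aeg, bde, bdf, beg, bfg, cde, cef, cfg

giving chain groups C_0 ≅ Z^7, C_1 ≅ Z^18, C_2 ≅ Z^12.

∂_1: C_1 → C_0 sends each edge [p,q] (with p < q) to q − p. For instance
  ∂bf = f − b.
The resulting 7×18 matrix has rank 6, and its Smith normal form has invariant factors (1,1,1,1,1,1).

∂_2: C_2 → C_1 sends each 2-simplex [p,q,r] to [q,r] − [p,r] + [p,q]. For instance
  ∂beg = eg − bg + be,
  ∂acg = cg − ag + ac.
The 18×12 boundary matrix has rank 12 and Smith normal form diag(1,1,1,1,1,1,1,1,1,1,1,2).

From H_k ≅ ker(∂_k) / im(∂_{k+1}) we obtain:

  H_1: rank ker ∂_1 − rank ∂_2 = (18 − 6) − 12 = 0, and ∂_2 has invariant factor 2 > 1, so H_1 ≅ Z/2.

(K is a triangulation of the real projective plane RP^2.)

H_1 = Z/2.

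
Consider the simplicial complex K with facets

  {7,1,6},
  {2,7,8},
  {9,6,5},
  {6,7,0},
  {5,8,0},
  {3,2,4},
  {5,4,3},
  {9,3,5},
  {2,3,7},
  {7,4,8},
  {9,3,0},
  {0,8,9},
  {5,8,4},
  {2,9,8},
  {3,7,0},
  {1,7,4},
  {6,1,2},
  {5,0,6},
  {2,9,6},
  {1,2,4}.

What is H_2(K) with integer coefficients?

K has 10 vertices, 30 edges, 20 triangles.
rank ∂_2 = 20, rank ∂_3 = 0 ⇒ b_2 = 20 − 20 − 0 = 0. So H_2 = 0.

H_2 ≅ 0.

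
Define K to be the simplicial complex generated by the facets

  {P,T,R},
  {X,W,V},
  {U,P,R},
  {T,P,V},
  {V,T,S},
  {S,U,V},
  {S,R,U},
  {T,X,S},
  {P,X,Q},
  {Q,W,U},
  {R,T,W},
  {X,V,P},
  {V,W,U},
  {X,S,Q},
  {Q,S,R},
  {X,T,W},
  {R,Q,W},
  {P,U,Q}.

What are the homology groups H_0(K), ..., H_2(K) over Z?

Take the total order P < Q < R < S < T < U < V < W < X on the vertex set. Then K (dimension 2) consists of the simplices:

  0-simplices (9): P, Q, R, S, T, U, V, W, X
  1-simplices (27): PQ, PR, PT, PU, PV, PX, QR, QS, QU, QW, QX, RS, RT, RU, RW, ST, SU, SV, SX, TV, TW, TX, UV, UW, VW, VX, WX
  2-simplices (18): PQU, PQX, PRT, PRU, PTV, PVX, QRS, QRW, QSX, QUW, RSU, RTW, STV, STX, SUV, TWX, UVW, VWX

giving chain groups C_0 ≅ Z^9, C_1 ≅ Z^27, C_2 ≅ Z^18.

The boundary map ∂_1: C_1 → C_0 is given by ∂[p,q] = [q] − [p].
The resulting 9×27 matrix has rank 8, and its Smith normal form has invariant factors (1,1,1,1,1,1,1,1).

Boundary ∂_2: C_2 → C_1 acts by ∂[p,q,r] = [q,r] − [p,r] + [p,q]. For instance
  ∂PRT = RT − PT + PR,
  ∂RSU = SU − RU + RS.
As a 27×18 matrix over Z this has rank 18, with invariant factors (1,1,1,1,1,1,1,1,1,1,1,1,1,1,1,1,1,2).

From H_k ≅ ker(∂_k) / im(∂_{k+1}) we obtain:

  H_0: rank C_0 − rank ∂_1 = 9 − 8 = 1, and the invariant factors of ∂_1 are all 1, so H_0 = Z.
  H_1: rank ker ∂_1 − rank ∂_2 = (27 − 8) − 18 = 1, and ∂_2 has invariant factor 2 > 1, so H_1 = Z ⊕ Z/2.
  H_2: rank ker ∂_2 − rank ∂_3 = (18 − 18) − 0 = 0, and there is no ∂_3, so H_2 = 0.

As a check, the Euler characteristic is 9 − 27 + 18 = 0, which agrees with 1 − 1 + 0 = 0.
(K is a triangulation of the Klein bottle.)

H_0 ≅ Z,  H_1 ≅ Z ⊕ Z/2,  H_2 = 0.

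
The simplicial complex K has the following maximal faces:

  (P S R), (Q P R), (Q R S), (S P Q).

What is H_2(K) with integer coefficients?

H_2 = Z.

Take the total order P < Q < R < S on the vertex set. Then K (dimension 2) consists of the simplices:

  0-simplices (4): P, Q, R, S
  1-simplices (6): PQ, PR, PS, QR, QS, RS
  2-simplices (4): PQR, PQS, PRS, QRS

so the chain groups are C_0 ≅ Z^4, C_1 ≅ Z^6, C_2 ≅ Z^4.

Boundary ∂_1: C_1 → C_0 is given by ∂[p,q] = [q] − [p]. For instance
  ∂PQ = Q − P.
The resulting 4×6 matrix has rank 3, and its Smith normal form has invariant factors (1,1,1).

∂_2: C_2 → C_1 acts by ∂[p,q,r] = [q,r] − [p,r] + [p,q]. For instance
  ∂PQR = QR − PR + PQ,
  ∂QRS = RS − QS + QR.
This gives a 6×4 integer matrix of rank 3; reducing to Smith normal form yields diagonal entries (1,1,1).

From H_k ≅ ker(∂_k) / im(∂_{k+1}) we obtain:

  H_2: rank ker ∂_2 − rank ∂_3 = (4 − 3) − 0 = 1, and there is no ∂_3, so H_2 = Z.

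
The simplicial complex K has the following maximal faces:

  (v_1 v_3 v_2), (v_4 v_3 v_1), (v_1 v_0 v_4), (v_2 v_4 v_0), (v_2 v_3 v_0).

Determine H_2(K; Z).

H_2 ≅ 0.

We work with the vertex ordering v_0 < v_1 < v_2 < v_3 < v_4. The simplices of K, each written with vertices in increasing order, are:

  0-simplices (5): [v_0], [v_1], [v_2], [v_3], [v_4]
  1-simplices (10): [v_0,v_1], [v_0,v_2], [v_0,v_3], [v_0,v_4], [v_1,v_2], [v_1,v_3], [v_1,v_4], [v_2,v_3], [v_2,v_4], [v_3,v_4]
  2-simplices (5): [v_0,v_1,v_4], [v_0,v_2,v_3], [v_0,v_2,v_4], [v_1,v_2,v_3], [v_1,v_3,v_4]

Hence C_0 ≅ Z^5, C_1 ≅ Z^10, C_2 ≅ Z^5.

Boundary ∂_1: C_1 → C_0 sends each edge [p,q] (with p < q) to q − p. For instance
  ∂[v_0,v_3] = [v_3] − [v_0].
As a 5×10 matrix over Z this has rank 4, with invariant factors (1,1,1,1).

Boundary ∂_2: C_2 → C_1 acts by ∂[p,q,r] = [q,r] − [p,r] + [p,q]. For instance
  ∂[v_0,v_2,v_3] = [v_2,v_3] − [v_0,v_3] + [v_0,v_2],
  ∂[v_1,v_2,v_3] = [v_2,v_3] − [v_1,v_3] + [v_1,v_2].
This gives a 10×5 integer matrix of rank 5; reducing to Smith normal form yields diagonal entries (1,1,1,1,1).

Computing H_k = (kernel of ∂_k) / (image of ∂_{k+1}):

  H_2: rank ker ∂_2 − rank ∂_3 = (5 − 5) − 0 = 0, and there is no ∂_3, so H_2 = 0.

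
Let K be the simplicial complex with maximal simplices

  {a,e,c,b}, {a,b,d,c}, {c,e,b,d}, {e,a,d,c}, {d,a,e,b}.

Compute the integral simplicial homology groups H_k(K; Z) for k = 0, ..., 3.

H_0 = Z,  H_1 = 0,  H_2 = 0,  H_3 = Z.

Fix the vertex order a < b < c < d < e and write every simplex with vertices in increasing order. Then dim K = 3 and the simplices of K are:

  0-simplices (5): a, b, c, d, e
  1-simplices (10): ab, ac, ad, ae, bc, bd, be, cd, ce, de
  2-simplices (10): abc, abd, abe, acd, ace, ade, bcd, bce, bde, cde
  3-simplices (5): abcd, abce, abde, acde, bcde

Hence C_0 ≅ Z^5, C_1 ≅ Z^10, C_2 ≅ Z^10, C_3 ≅ Z^5.

Boundary ∂_1: C_1 → C_0 sends each edge [p,q] (with p < q) to q − p. For instance
  ∂be = e − b.
This gives a 5×10 integer matrix of rank 4; reducing to Smith normal form yields diagonal entries (1,1,1,1).

The boundary map ∂_2: C_2 → C_1 sends each 2-simplex [p,q,r] to [q,r] − [p,r] + [p,q]. For instance
  ∂acd = cd − ad + ac,
  ∂bde = de − be + bd.
As a 10×10 matrix over Z this has rank 6, with invariant factors (1,1,1,1,1,1).

The boundary map ∂_3: C_3 → C_2 sends each 3-simplex σ to the alternating sum Σ_i (−1)^i (σ with its i-th vertex removed). For instance
  ∂bcde = cde − bde + bce − bcd,
  ∂acde = cde − ade + ace − acd.
As a 10×5 matrix over Z this has rank 4, with invariant factors (1,1,1,1).

Reading off H_k = ker ∂_k / im ∂_{k+1}:

  H_0: rank C_0 − rank ∂_1 = 5 − 4 = 1, and the invariant factors of ∂_1 are all 1, so H_0 = Z.
  H_1: rank ker ∂_1 − rank ∂_2 = (10 − 4) − 6 = 0, and the invariant factors of ∂_2 are all 1, so H_1 = 0.
  H_2: rank ker ∂_2 − rank ∂_3 = (10 − 6) − 4 = 0, and the invariant factors of ∂_3 are all 1, so H_2 = 0.
  H_3: rank ker ∂_3 − rank ∂_4 = (5 − 4) − 0 = 1, and there is no ∂_4, so H_3 = Z.

(K is a triangulation of the 3-sphere S^3.)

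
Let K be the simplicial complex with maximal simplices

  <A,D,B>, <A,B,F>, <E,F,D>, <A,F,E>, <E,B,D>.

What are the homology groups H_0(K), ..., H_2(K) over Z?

Fix the vertex order A < B < D < E < F and write every simplex with vertices in increasing order. Then dim K = 2 and the simplices of K are:

  0-simplices (5): A, B, D, E, F
  1-simplices (10): AB, AD, AE, AF, BD, BE, BF, DE, DF, EF
  2-simplices (5): ABD, ABF, AEF, BDE, DEF

giving chain groups C_0 ≅ Z^5, C_1 ≅ Z^10, C_2 ≅ Z^5.

The boundary map ∂_1: C_1 → C_0 maps an edge to its endpoints' difference, ∂[p,q] = q − p. For instance
  ∂AF = F − A.
The 5×10 boundary matrix has rank 4 and Smith normal form diag(1,1,1,1).

Boundary ∂_2: C_2 → C_1 maps a triangle to the signed sum of its edges. For instance
  ∂BDE = DE − BE + BD,
  ∂AEF = EF − AF + AE.
The resulting 10×5 matrix has rank 5, and its Smith normal form has invariant factors (1,1,1,1,1).

From H_k ≅ ker(∂_k) / im(∂_{k+1}) we obtain:

  H_0: rank C_0 − rank ∂_1 = 5 − 4 = 1, and the invariant factors of ∂_1 are all 1, so H_0 = Z.
  H_1: rank ker ∂_1 − rank ∂_2 = (10 − 4) − 5 = 1, and the invariant factors of ∂_2 are all 1, so H_1 = Z.
  H_2: rank ker ∂_2 − rank ∂_3 = (5 − 5) − 0 = 0, and there is no ∂_3, so H_2 = 0.

As a check, the Euler characteristic is 5 − 10 + 5 = 0, which agrees with 1 − 1 + 0 = 0.

H_0 = Z,  H_1 = Z,  H_2 = 0.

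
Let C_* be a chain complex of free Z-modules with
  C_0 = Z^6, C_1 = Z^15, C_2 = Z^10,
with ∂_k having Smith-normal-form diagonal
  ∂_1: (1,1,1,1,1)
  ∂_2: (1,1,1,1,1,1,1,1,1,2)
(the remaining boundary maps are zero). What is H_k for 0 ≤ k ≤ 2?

H_0: b_0 = 6 − 0 − 5 = 1; torsion from ∂_1 factors > 1: none. So H_0 ≅ Z.
H_1: b_1 = 15 − 5 − 10 = 0; torsion from ∂_2 factors > 1: [2]. So H_1 ≅ Z/2.
H_2: b_2 = 10 − 10 − 0 = 0; torsion from ∂_3 factors > 1: none. So H_2 ≅ 0.

H_0 ≅ Z,  H_1 ≅ Z/2,  H_2 = 0.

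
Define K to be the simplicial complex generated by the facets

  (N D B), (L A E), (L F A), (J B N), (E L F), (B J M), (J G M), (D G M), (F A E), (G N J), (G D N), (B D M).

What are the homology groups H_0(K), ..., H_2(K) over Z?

H_0 = Z^2,  H_1 = 0,  H_2 = Z^2.

Fix the vertex order A < B < D < E < F < G < J < L < M < N and write every simplex with vertices in increasing order. Then dim K = 2 and the simplices of K are:

  0-simplices (10): A, B, D, E, F, G, J, L, M, N
  1-simplices (18): AE, AF, AL, BD, BJ, BM, BN, DG, DM, DN, EF, EL, FL, GJ, GM, GN, JM, JN
  2-simplices (12): AEF, AEL, AFL, BDM, BDN, BJM, BJN, DGM, DGN, EFL, GJM, GJN

so the chain groups are C_0 ≅ Z^10, C_1 ≅ Z^18, C_2 ≅ Z^12.

∂_1: C_1 → C_0 sends each edge [p,q] (with p < q) to q − p.
This gives a 10×18 integer matrix of rank 8; reducing to Smith normal form yields diagonal entries (1,1,1,1,1,1,1,1).

The boundary map ∂_2: C_2 → C_1 sends each 2-simplex [p,q,r] to [q,r] − [p,r] + [p,q]. For instance
  ∂BDM = DM − BM + BD,
  ∂BDN = DN − BN + BD.
The 18×12 boundary matrix has rank 10 and Smith normal form diag(1,1,1,1,1,1,1,1,1,1).

From H_k ≅ ker(∂_k) / im(∂_{k+1}) we obtain:

  H_0: rank C_0 − rank ∂_1 = 10 − 8 = 2, and the invariant factors of ∂_1 are all 1, so H_0 ≅ Z^2.
  H_1: rank ker ∂_1 − rank ∂_2 = (18 − 8) − 10 = 0, and the invariant factors of ∂_2 are all 1, so H_1 ≅ 0.
  H_2: rank ker ∂_2 − rank ∂_3 = (12 − 10) − 0 = 2, and there is no ∂_3, so H_2 ≅ Z^2.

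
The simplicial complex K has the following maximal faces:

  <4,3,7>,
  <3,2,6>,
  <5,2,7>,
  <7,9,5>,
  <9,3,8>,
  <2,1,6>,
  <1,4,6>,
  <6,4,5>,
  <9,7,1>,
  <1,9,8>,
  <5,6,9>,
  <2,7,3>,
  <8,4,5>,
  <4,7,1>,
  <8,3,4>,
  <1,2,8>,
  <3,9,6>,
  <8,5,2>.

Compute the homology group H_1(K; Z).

Order the vertices as 1 < 2 < 3 < 4 < 5 < 6 < 7 < 8 < 9. Listing each simplex with vertices in this order, K has dimension 2 with simplices:

  0-simplices (9): [1], [2], [3], [4], [5], [6], [7], [8], [9]
  1-simplices (27): (27 of them)
  2-simplices (18): [1,2,6], [1,2,8], [1,4,6], [1,4,7], [1,7,9], [1,8,9], [2,3,6], [2,3,7], [2,5,7], [2,5,8], [3,4,7], [3,4,8], [3,6,9], [3,8,9], [4,5,6], [4,5,8], [5,6,9], [5,7,9]

Hence C_0 ≅ Z^9, C_1 ≅ Z^27, C_2 ≅ Z^18.

Boundary ∂_1: C_1 → C_0 maps an edge to its endpoints' difference, ∂[p,q] = q − p.
The 9×27 boundary matrix has rank 8 and Smith normal form diag(1,1,1,1,1,1,1,1).

∂_2: C_2 → C_1 sends each 2-simplex [p,q,r] to [q,r] − [p,r] + [p,q]. For instance
  ∂[2,5,7] = [5,7] − [2,7] + [2,5],
  ∂[2,3,7] = [3,7] − [2,7] + [2,3].
The resulting 27×18 matrix has rank 17, and its Smith normal form has invariant factors (1,1,1,1,1,1,1,1,1,1,1,1,1,1,1,1,1).

From H_k ≅ ker(∂_k) / im(∂_{k+1}) we obtain:

  H_1: rank ker ∂_1 − rank ∂_2 = (27 − 8) − 17 = 2, and the invariant factors of ∂_2 are all 1, so H_1 ≅ Z^2.

(K is a triangulation of the torus T^2.)

H_1 = Z^2.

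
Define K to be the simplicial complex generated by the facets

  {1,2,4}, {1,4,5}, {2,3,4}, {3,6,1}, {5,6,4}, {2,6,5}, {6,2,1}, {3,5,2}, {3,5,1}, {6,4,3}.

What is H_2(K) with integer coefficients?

K has 6 vertices, 15 edges, 10 triangles.
rank ∂_2 = 10, rank ∂_3 = 0 ⇒ b_2 = 10 − 10 − 0 = 0. So H_2 ≅ 0.

H_2 = 0.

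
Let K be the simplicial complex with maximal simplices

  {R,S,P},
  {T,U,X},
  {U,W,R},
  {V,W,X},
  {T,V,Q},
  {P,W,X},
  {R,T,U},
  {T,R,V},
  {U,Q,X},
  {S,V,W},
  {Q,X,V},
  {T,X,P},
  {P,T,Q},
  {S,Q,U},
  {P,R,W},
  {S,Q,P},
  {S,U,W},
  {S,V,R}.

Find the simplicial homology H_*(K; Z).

K has 9 vertices, 27 edges, 18 triangles.
rank ∂_0 = 0, rank ∂_1 = 8 ⇒ b_0 = 9 − 0 − 8 = 1; all invariant factors of ∂_1 are 1 so no torsion. So H_0 = Z.
rank ∂_1 = 8, rank ∂_2 = 18 ⇒ b_1 = 27 − 8 − 18 = 1; ∂_2 has invariant factor(s) [2] giving torsion. So H_1 = Z ⊕ Z/2Z.
rank ∂_2 = 18, rank ∂_3 = 0 ⇒ b_2 = 18 − 18 − 0 = 0. So H_2 = 0.

H_0 = Z,  H_1 = Z ⊕ Z/2Z,  H_2 = 0.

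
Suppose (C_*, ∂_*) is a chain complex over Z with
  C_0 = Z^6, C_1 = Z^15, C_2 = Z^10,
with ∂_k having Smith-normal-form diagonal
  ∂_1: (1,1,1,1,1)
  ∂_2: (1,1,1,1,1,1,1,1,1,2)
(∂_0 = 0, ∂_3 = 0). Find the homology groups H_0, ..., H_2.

H_0 ≅ Z,  H_1 ≅ Z_2,  H_2 = 0.

H_0: b_0 = 6 − 0 − 5 = 1; torsion from ∂_1 factors > 1: none. So H_0 ≅ Z.
H_1: b_1 = 15 − 5 − 10 = 0; torsion from ∂_2 factors > 1: [2]. So H_1 ≅ Z_2.
H_2: b_2 = 10 − 10 − 0 = 0; torsion from ∂_3 factors > 1: none. So H_2 ≅ 0.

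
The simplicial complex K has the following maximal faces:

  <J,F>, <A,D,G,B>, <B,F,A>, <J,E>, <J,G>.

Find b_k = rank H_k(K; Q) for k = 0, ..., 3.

b_0 = 1, b_1 = 1, b_2 = 0, b_3 = 0.

We work with the vertex ordering A < B < D < E < F < G < J. The simplices of K, each written with vertices in increasing order, are:

  0-simplices (7): A, B, D, E, F, G, J
  1-simplices (11): AB, AD, AF, AG, BD, BF, BG, DG, EJ, FJ, GJ
  2-simplices (5): ABD, ABF, ABG, ADG, BDG
  3-simplices (1): ABDG

giving chain groups C_0 ≅ Z^7, C_1 ≅ Z^11, C_2 ≅ Z^5, C_3 ≅ Z^1.

Boundary ∂_1: C_1 → C_0 maps an edge to its endpoints' difference, ∂[p,q] = q − p. For instance
  ∂BD = D − B.
The resulting 7×11 matrix has rank 6, and its Smith normal form has invariant factors (1,1,1,1,1,1).

Boundary ∂_2: C_2 → C_1 sends each 2-simplex [p,q,r] to [q,r] − [p,r] + [p,q]. For instance
  ∂ABD = BD − AD + AB,
  ∂BDG = DG − BG + BD.
The resulting 11×5 matrix has rank 4, and its Smith normal form has invariant factors (1,1,1,1).

Boundary ∂_3: C_3 → C_2 sends each 3-simplex σ to the alternating sum Σ_i (−1)^i (σ with its i-th vertex removed). For instance
  ∂ABDG = BDG − ADG + ABG − ABD.
This gives a 5×1 integer matrix of rank 1; reducing to Smith normal form yields diagonal entries (1).

Reading off H_k = ker ∂_k / im ∂_{k+1}:

  H_0: rank C_0 − rank ∂_1 = 7 − 6 = 1, and the invariant factors of ∂_1 are all 1, so H_0 = Z.
  H_1: rank ker ∂_1 − rank ∂_2 = (11 − 6) − 4 = 1, and the invariant factors of ∂_2 are all 1, so H_1 = Z.
  H_2: rank ker ∂_2 − rank ∂_3 = (5 − 4) − 1 = 0, and the invariant factors of ∂_3 are all 1, so H_2 = 0.
  H_3: rank ker ∂_3 − rank ∂_4 = (1 − 1) − 0 = 0, and there is no ∂_4, so H_3 = 0.

Hence the Betti numbers are b_0 = 1, b_1 = 1, b_2 = 0, b_3 = 0.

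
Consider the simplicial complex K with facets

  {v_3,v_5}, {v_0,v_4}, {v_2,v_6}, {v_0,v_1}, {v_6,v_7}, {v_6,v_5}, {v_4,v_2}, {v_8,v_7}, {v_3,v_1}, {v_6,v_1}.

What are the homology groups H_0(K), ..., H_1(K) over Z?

H_0 ≅ Z,  H_1 ≅ Z^2.

K has 9 vertices, 10 edges.
rank ∂_0 = 0, rank ∂_1 = 8 ⇒ b_0 = 9 − 0 − 8 = 1; all invariant factors of ∂_1 are 1 so no torsion. So H_0 = Z.
rank ∂_1 = 8, rank ∂_2 = 0 ⇒ b_1 = 10 − 8 − 0 = 2. So H_1 = Z^2.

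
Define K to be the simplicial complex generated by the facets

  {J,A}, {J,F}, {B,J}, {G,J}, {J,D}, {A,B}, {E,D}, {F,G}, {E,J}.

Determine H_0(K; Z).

H_0 ≅ Z.

We work with the vertex ordering A < B < D < E < F < G < J. The simplices of K, each written with vertices in increasing order, are:

  0-simplices (7): A, B, D, E, F, G, J
  1-simplices (9): AB, AJ, BJ, DE, DJ, EJ, FG, FJ, GJ

Hence C_0 ≅ Z^7, C_1 ≅ Z^9.

Boundary ∂_1: C_1 → C_0 sends each edge [p,q] (with p < q) to q − p. For instance
  ∂BJ = J − B.
This gives a 7×9 integer matrix of rank 6; reducing to Smith normal form yields diagonal entries (1,1,1,1,1,1).

From H_k ≅ ker(∂_k) / im(∂_{k+1}) we obtain:

  H_0: rank C_0 − rank ∂_1 = 7 − 6 = 1, and the invariant factors of ∂_1 are all 1, so H_0 = Z.

(K is a triangulation of a wedge of 3 circles.)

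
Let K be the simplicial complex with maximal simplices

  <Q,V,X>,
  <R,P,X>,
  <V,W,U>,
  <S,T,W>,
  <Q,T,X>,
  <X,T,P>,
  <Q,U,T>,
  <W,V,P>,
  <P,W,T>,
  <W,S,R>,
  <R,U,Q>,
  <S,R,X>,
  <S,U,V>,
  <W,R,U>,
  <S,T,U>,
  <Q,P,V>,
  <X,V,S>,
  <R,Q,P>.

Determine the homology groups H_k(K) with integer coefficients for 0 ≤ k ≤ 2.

H_0 = Z,  H_1 = Z ⊕ Z/2,  H_2 = 0.

We work with the vertex ordering P < Q < R < S < T < U < V < W < X. The simplices of K, each written with vertices in increasing order, are:

  0-simplices (9): P, Q, R, S, T, U, V, W, X
  1-simplices (27): PQ, PR, PT, PV, PW, PX, QR, QT, QU, QV, QX, RS, RU, RW, RX, ST, SU, SV, SW, SX, TU, TW, TX, UV, UW, VW, VX
  2-simplices (18): PQR, PQV, PRX, PTW, PTX, PVW, QRU, QTU, QTX, QVX, RSW, RSX, RUW, STU, STW, SUV, SVX, UVW

Hence C_0 ≅ Z^9, C_1 ≅ Z^27, C_2 ≅ Z^18.

∂_1: C_1 → C_0 sends each edge [p,q] (with p < q) to q − p. For instance
  ∂TU = U − T.
This gives a 9×27 integer matrix of rank 8; reducing to Smith normal form yields diagonal entries (1,1,1,1,1,1,1,1).

Boundary ∂_2: C_2 → C_1 maps a triangle to the signed sum of its edges. For instance
  ∂UVW = VW − UW + UV,
  ∂RSX = SX − RX + RS.
The 27×18 boundary matrix has rank 18 and Smith normal form diag(1,1,1,1,1,1,1,1,1,1,1,1,1,1,1,1,1,2).

Reading off H_k = ker ∂_k / im ∂_{k+1}:

  H_0: rank C_0 − rank ∂_1 = 9 − 8 = 1, and the invariant factors of ∂_1 are all 1, so H_0 ≅ Z.
  H_1: rank ker ∂_1 − rank ∂_2 = (27 − 8) − 18 = 1, and ∂_2 has invariant factor 2 > 1, so H_1 ≅ Z ⊕ Z/2.
  H_2: rank ker ∂_2 − rank ∂_3 = (18 − 18) − 0 = 0, and there is no ∂_3, so H_2 ≅ 0.

(K is a triangulation of the Klein bottle.)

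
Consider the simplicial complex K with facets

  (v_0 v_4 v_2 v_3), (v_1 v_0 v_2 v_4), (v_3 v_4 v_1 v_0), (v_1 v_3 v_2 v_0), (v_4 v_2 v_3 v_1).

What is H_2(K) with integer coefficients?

H_2 = 0.

We work with the vertex ordering v_0 < v_1 < v_2 < v_3 < v_4. The simplices of K, each written with vertices in increasing order, are:

  0-simplices (5): [v_0], [v_1], [v_2], [v_3], [v_4]
  1-simplices (10): [v_0,v_1], [v_0,v_2], [v_0,v_3], [v_0,v_4], [v_1,v_2], [v_1,v_3], [v_1,v_4], [v_2,v_3], [v_2,v_4], [v_3,v_4]
  2-simplices (10): [v_0,v_1,v_2], [v_0,v_1,v_3], [v_0,v_1,v_4], [v_0,v_2,v_3], [v_0,v_2,v_4], [v_0,v_3,v_4], [v_1,v_2,v_3], [v_1,v_2,v_4], [v_1,v_3,v_4], [v_2,v_3,v_4]
  3-simplices (5): [v_0,v_1,v_2,v_3], [v_0,v_1,v_2,v_4], [v_0,v_1,v_3,v_4], [v_0,v_2,v_3,v_4], [v_1,v_2,v_3,v_4]

so the chain groups are C_0 ≅ Z^5, C_1 ≅ Z^10, C_2 ≅ Z^10, C_3 ≅ Z^5.

∂_1: C_1 → C_0 sends each edge [p,q] (with p < q) to q − p. For instance
  ∂[v_2,v_4] = [v_4] − [v_2].
The 5×10 boundary matrix has rank 4 and Smith normal form diag(1,1,1,1).

Boundary ∂_2: C_2 → C_1 sends each 2-simplex [p,q,r] to [q,r] − [p,r] + [p,q]. For instance
  ∂[v_1,v_3,v_4] = [v_3,v_4] − [v_1,v_4] + [v_1,v_3],
  ∂[v_1,v_2,v_3] = [v_2,v_3] − [v_1,v_3] + [v_1,v_2].
The resulting 10×10 matrix has rank 6, and its Smith normal form has invariant factors (1,1,1,1,1,1).

∂_3: C_3 → C_2 sends each 3-simplex σ to the alternating sum Σ_i (−1)^i (σ with its i-th vertex removed). For instance
  ∂[v_0,v_1,v_2,v_3] = [v_1,v_2,v_3] − [v_0,v_2,v_3] + [v_0,v_1,v_3] − [v_0,v_1,v_2],
  ∂[v_0,v_1,v_2,v_4] = [v_1,v_2,v_4] − [v_0,v_2,v_4] + [v_0,v_1,v_4] − [v_0,v_1,v_2].
The resulting 10×5 matrix has rank 4, and its Smith normal form has invariant factors (1,1,1,1).

Computing H_k = (kernel of ∂_k) / (image of ∂_{k+1}):

  H_2: rank ker ∂_2 − rank ∂_3 = (10 − 6) − 4 = 0, and the invariant factors of ∂_3 are all 1, so H_2 ≅ 0.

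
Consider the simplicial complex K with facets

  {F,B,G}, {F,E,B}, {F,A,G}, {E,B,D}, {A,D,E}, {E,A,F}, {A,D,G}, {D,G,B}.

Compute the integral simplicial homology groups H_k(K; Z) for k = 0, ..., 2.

We work with the vertex ordering A < B < D < E < F < G. The simplices of K, each written with vertices in increasing order, are:

  0-simplices (6): A, B, D, E, F, G
  1-simplices (12): AD, AE, AF, AG, BD, BE, BF, BG, DE, DG, EF, FG
  2-simplices (8): ADE, ADG, AEF, AFG, BDE, BDG, BEF, BFG

giving chain groups C_0 ≅ Z^6, C_1 ≅ Z^12, C_2 ≅ Z^8.

∂_1: C_1 → C_0 sends each edge [p,q] (with p < q) to q − p. For instance
  ∂BE = E − B.
The 6×12 boundary matrix has rank 5 and Smith normal form diag(1,1,1,1,1).

The boundary map ∂_2: C_2 → C_1 maps a triangle to the signed sum of its edges. For instance
  ∂AEF = EF − AF + AE,
  ∂BDE = DE − BE + BD.
The 12×8 boundary matrix has rank 7 and Smith normal form diag(1,1,1,1,1,1,1).

Reading off H_k = ker ∂_k / im ∂_{k+1}:

  H_0: rank C_0 − rank ∂_1 = 6 − 5 = 1, and the invariant factors of ∂_1 are all 1, so H_0 ≅ Z.
  H_1: rank ker ∂_1 − rank ∂_2 = (12 − 5) − 7 = 0, and the invariant factors of ∂_2 are all 1, so H_1 ≅ 0.
  H_2: rank ker ∂_2 − rank ∂_3 = (8 − 7) − 0 = 1, and there is no ∂_3, so H_2 ≅ Z.

As a check, the Euler characteristic is 6 − 12 + 8 = 2, which agrees with 1 − 0 + 1 = 2.

H_0 = Z,  H_1 = 0,  H_2 = Z.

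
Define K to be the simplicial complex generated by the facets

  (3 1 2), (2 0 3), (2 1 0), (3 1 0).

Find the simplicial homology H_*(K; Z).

K has 4 vertices, 6 edges, 4 triangles.
rank ∂_0 = 0, rank ∂_1 = 3 ⇒ b_0 = 4 − 0 − 3 = 1; all invariant factors of ∂_1 are 1 so no torsion. So H_0 ≅ Z.
rank ∂_1 = 3, rank ∂_2 = 3 ⇒ b_1 = 6 − 3 − 3 = 0; all invariant factors of ∂_2 are 1 so no torsion. So H_1 ≅ 0.
rank ∂_2 = 3, rank ∂_3 = 0 ⇒ b_2 = 4 − 3 − 0 = 1. So H_2 ≅ Z.

H_0 ≅ Z,  H_1 = 0,  H_2 ≅ Z.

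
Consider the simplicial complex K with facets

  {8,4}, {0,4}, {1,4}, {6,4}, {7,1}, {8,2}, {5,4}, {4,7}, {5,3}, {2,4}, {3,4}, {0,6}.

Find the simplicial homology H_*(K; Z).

H_0 ≅ Z,  H_1 ≅ Z^4.

Take the total order 0 < 1 < 2 < 3 < 4 < 5 < 6 < 7 < 8 on the vertex set. Then K (dimension 1) consists of the simplices:

  0-simplices (9): [0], [1], [2], [3], [4], [5], [6], [7], [8]
  1-simplices (12): [0,4], [0,6], [1,4], [1,7], [2,4], [2,8], [3,4], [3,5], [4,5], [4,6], [4,7], [4,8]

giving chain groups C_0 ≅ Z^9, C_1 ≅ Z^12.

The boundary map ∂_1: C_1 → C_0 sends each edge [p,q] (with p < q) to q − p.
The 9×12 boundary matrix has rank 8 and Smith normal form diag(1,1,1,1,1,1,1,1).

Computing H_k = (kernel of ∂_k) / (image of ∂_{k+1}):

  H_0: rank C_0 − rank ∂_1 = 9 − 8 = 1, and the invariant factors of ∂_1 are all 1, so H_0 = Z.
  H_1: rank ker ∂_1 − rank ∂_2 = (12 − 8) − 0 = 4, and there is no ∂_2, so H_1 = Z^4.

As a check, the Euler characteristic is 9 − 12 = -3, which agrees with 1 − 4 = -3.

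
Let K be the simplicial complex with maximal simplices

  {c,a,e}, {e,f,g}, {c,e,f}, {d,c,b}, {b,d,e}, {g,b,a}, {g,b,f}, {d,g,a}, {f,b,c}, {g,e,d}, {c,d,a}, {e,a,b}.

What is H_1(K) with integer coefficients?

H_1 = Z/2Z.

We work with the vertex ordering a < b < c < d < e < f < g. The simplices of K, each written with vertices in increasing order, are:

  0-simplices (7): a, b, c, d, e, f, g
  1-simplices (18): ab, ac, ad, ae, ag, bc, bd, be, bf, bg, cd, ce, cf, de, dg, ef, eg, fg
  2-simplices (12): abe, abg, acd, ace, adg, bcd, bcf, bde, bfg, cef, deg, efg

Hence C_0 ≅ Z^7, C_1 ≅ Z^18, C_2 ≅ Z^12.

∂_1: C_1 → C_0 sends each edge [p,q] (with p < q) to q − p.
The resulting 7×18 matrix has rank 6, and its Smith normal form has invariant factors (1,1,1,1,1,1).

∂_2: C_2 → C_1 sends each 2-simplex [p,q,r] to [q,r] − [p,r] + [p,q]. For instance
  ∂abg = bg − ag + ab,
  ∂bfg = fg − bg + bf.
The resulting 18×12 matrix has rank 12, and its Smith normal form has invariant factors (1,1,1,1,1,1,1,1,1,1,1,2).

Computing H_k = (kernel of ∂_k) / (image of ∂_{k+1}):

  H_1: rank ker ∂_1 − rank ∂_2 = (18 − 6) − 12 = 0, and ∂_2 has invariant factor 2 > 1, so H_1 ≅ Z/2Z.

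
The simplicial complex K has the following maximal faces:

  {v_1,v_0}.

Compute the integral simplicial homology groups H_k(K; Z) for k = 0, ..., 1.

H_0 ≅ Z,  H_1 = 0.

We work with the vertex ordering v_0 < v_1. The simplices of K, each written with vertices in increasing order, are:

  0-simplices (2): [v_0], [v_1]
  1-simplices (1): [v_0,v_1]

Hence C_0 ≅ Z^2, C_1 ≅ Z^1.

∂_1: C_1 → C_0 is given by ∂[p,q] = [q] − [p]. For instance
  ∂[v_0,v_1] = [v_1] − [v_0].
As a 2×1 matrix over Z this has rank 1, with invariant factors (1).

Reading off H_k = ker ∂_k / im ∂_{k+1}:

  H_0: rank C_0 − rank ∂_1 = 2 − 1 = 1, and the invariant factors of ∂_1 are all 1, so H_0 = Z.
  H_1: rank ker ∂_1 − rank ∂_2 = (1 − 1) − 0 = 0, and there is no ∂_2, so H_1 = 0.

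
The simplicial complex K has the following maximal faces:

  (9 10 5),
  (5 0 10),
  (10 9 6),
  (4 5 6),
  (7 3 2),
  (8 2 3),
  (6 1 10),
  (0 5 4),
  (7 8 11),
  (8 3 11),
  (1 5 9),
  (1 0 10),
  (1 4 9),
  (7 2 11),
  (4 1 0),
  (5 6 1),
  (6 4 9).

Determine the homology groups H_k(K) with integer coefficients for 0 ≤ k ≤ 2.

Take the total order 0 < 1 < 2 < 3 < 4 < 5 < 6 < 7 < 8 < 9 < 10 < 11 on the vertex set. Then K (dimension 2) consists of the simplices:

  0-simplices (12): [0], [1], [2], [3], [4], [5], [6], [7], [8], [9], [10], [11]
  1-simplices (28): (28 of them)
  2-simplices (17): [0,1,4], [0,1,10], [0,4,5], [0,5,10], [1,4,9], [1,5,6], [1,5,9], [1,6,10], [2,3,7], [2,3,8], [2,7,11], [3,8,11], [4,5,6], [4,6,9], [5,9,10], [6,9,10], [7,8,11]

Hence C_0 ≅ Z^12, C_1 ≅ Z^28, C_2 ≅ Z^17.

∂_1: C_1 → C_0 is given by ∂[p,q] = [q] − [p].
The 12×28 boundary matrix has rank 10 and Smith normal form diag(1,1,1,1,1,1,1,1,1,1).

Boundary ∂_2: C_2 → C_1 maps a triangle to the signed sum of its edges. For instance
  ∂[7,8,11] = [8,11] − [7,11] + [7,8],
  ∂[1,6,10] = [6,10] − [1,10] + [1,6].
As a 28×17 matrix over Z this has rank 17, with invariant factors (1,1,1,1,1,1,1,1,1,1,1,1,1,1,1,1,2).

Now H_k = ker ∂_k / im ∂_{k+1}, so:

  H_0: rank C_0 − rank ∂_1 = 12 − 10 = 2, and the invariant factors of ∂_1 are all 1, so H_0 ≅ Z^2.
  H_1: rank ker ∂_1 − rank ∂_2 = (28 − 10) − 17 = 1, and ∂_2 has invariant factor 2 > 1, so H_1 ≅ Z ⊕ Z/2.
  H_2: rank ker ∂_2 − rank ∂_3 = (17 − 17) − 0 = 0, and there is no ∂_3, so H_2 ≅ 0.

(K is a triangulation of the disjoint union of the real projective plane RP^2 and the Möbius band.)

H_0 ≅ Z^2,  H_1 ≅ Z ⊕ Z/2,  H_2 = 0.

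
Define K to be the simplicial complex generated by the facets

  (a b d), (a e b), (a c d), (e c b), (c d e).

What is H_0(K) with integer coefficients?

H_0 ≅ Z.

We work with the vertex ordering a < b < c < d < e. The simplices of K, each written with vertices in increasing order, are:

  0-simplices (5): a, b, c, d, e
  1-simplices (10): ab, ac, ad, ae, bc, bd, be, cd, ce, de
  2-simplices (5): abd, abe, acd, bce, cde

Hence C_0 ≅ Z^5, C_1 ≅ Z^10, C_2 ≅ Z^5.

Boundary ∂_1: C_1 → C_0 is given by ∂[p,q] = [q] − [p]. For instance
  ∂de = e − d.
This gives a 5×10 integer matrix of rank 4; reducing to Smith normal form yields diagonal entries (1,1,1,1).

Boundary ∂_2: C_2 → C_1 sends each 2-simplex [p,q,r] to [q,r] − [p,r] + [p,q]. For instance
  ∂cde = de − ce + cd,
  ∂abd = bd − ad + ab.
As a 10×5 matrix over Z this has rank 5, with invariant factors (1,1,1,1,1).

Computing H_k = (kernel of ∂_k) / (image of ∂_{k+1}):

  H_0: rank C_0 − rank ∂_1 = 5 − 4 = 1, and the invariant factors of ∂_1 are all 1, so H_0 ≅ Z.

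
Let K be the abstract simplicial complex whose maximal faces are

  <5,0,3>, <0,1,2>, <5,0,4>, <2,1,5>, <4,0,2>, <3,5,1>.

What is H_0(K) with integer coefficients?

H_0 ≅ Z.

Take the total order 0 < 1 < 2 < 3 < 4 < 5 on the vertex set. Then K (dimension 2) consists of the simplices:

  0-simplices (6): [0], [1], [2], [3], [4], [5]
  1-simplices (12): [0,1], [0,2], [0,3], [0,4], [0,5], [1,2], [1,3], [1,5], [2,4], [2,5], [3,5], [4,5]
  2-simplices (6): [0,1,2], [0,2,4], [0,3,5], [0,4,5], [1,2,5], [1,3,5]

so the chain groups are C_0 ≅ Z^6, C_1 ≅ Z^12, C_2 ≅ Z^6.

The boundary map ∂_1: C_1 → C_0 maps an edge to its endpoints' difference, ∂[p,q] = q − p.
The 6×12 boundary matrix has rank 5 and Smith normal form diag(1,1,1,1,1).

The boundary map ∂_2: C_2 → C_1 maps a triangle to the signed sum of its edges. For instance
  ∂[1,2,5] = [2,5] − [1,5] + [1,2],
  ∂[0,4,5] = [4,5] − [0,5] + [0,4].
The resulting 12×6 matrix has rank 6, and its Smith normal form has invariant factors (1,1,1,1,1,1).

Now H_k = ker ∂_k / im ∂_{k+1}, so:

  H_0: rank C_0 − rank ∂_1 = 6 − 5 = 1, and the invariant factors of ∂_1 are all 1, so H_0 ≅ Z.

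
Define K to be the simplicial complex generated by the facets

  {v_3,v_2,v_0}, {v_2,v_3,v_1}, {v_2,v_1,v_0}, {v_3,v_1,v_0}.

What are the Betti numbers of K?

Order the vertices as v_0 < v_1 < v_2 < v_3. Listing each simplex with vertices in this order, K has dimension 2 with simplices:

  0-simplices (4): [v_0], [v_1], [v_2], [v_3]
  1-simplices (6): [v_0,v_1], [v_0,v_2], [v_0,v_3], [v_1,v_2], [v_1,v_3], [v_2,v_3]
  2-simplices (4): [v_0,v_1,v_2], [v_0,v_1,v_3], [v_0,v_2,v_3], [v_1,v_2,v_3]

giving chain groups C_0 ≅ Z^4, C_1 ≅ Z^6, C_2 ≅ Z^4.

∂_1: C_1 → C_0 is given by ∂[p,q] = [q] − [p].
The resulting 4×6 matrix has rank 3, and its Smith normal form has invariant factors (1,1,1).

The boundary map ∂_2: C_2 → C_1 maps a triangle to the signed sum of its edges. For instance
  ∂[v_0,v_1,v_2] = [v_1,v_2] − [v_0,v_2] + [v_0,v_1],
  ∂[v_0,v_2,v_3] = [v_2,v_3] − [v_0,v_3] + [v_0,v_2].
The 6×4 boundary matrix has rank 3 and Smith normal form diag(1,1,1).

Now H_k = ker ∂_k / im ∂_{k+1}, so:

  H_0: rank C_0 − rank ∂_1 = 4 − 3 = 1, and the invariant factors of ∂_1 are all 1, so H_0 = Z.
  H_1: rank ker ∂_1 − rank ∂_2 = (6 − 3) − 3 = 0, and the invariant factors of ∂_2 are all 1, so H_1 = 0.
  H_2: rank ker ∂_2 − rank ∂_3 = (4 − 3) − 0 = 1, and there is no ∂_3, so H_2 = Z.

(K is a triangulation of the 2-sphere S^2.)

Hence the Betti numbers are b_0 = 1, b_1 = 0, b_2 = 1.

b_0 = 1, b_1 = 0, b_2 = 1.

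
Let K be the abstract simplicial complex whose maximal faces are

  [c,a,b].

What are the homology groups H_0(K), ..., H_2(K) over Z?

Take the total order a < b < c on the vertex set. Then K (dimension 2) consists of the simplices:

  0-simplices (3): a, b, c
  1-simplices (3): ab, ac, bc
  2-simplices (1): abc

giving chain groups C_0 ≅ Z^3, C_1 ≅ Z^3, C_2 ≅ Z^1.

Boundary ∂_1: C_1 → C_0 maps an edge to its endpoints' difference, ∂[p,q] = q − p.
The 3×3 boundary matrix has rank 2 and Smith normal form diag(1,1).

∂_2: C_2 → C_1 maps a triangle to the signed sum of its edges. For instance
  ∂abc = bc − ac + ab.
As a 3×1 matrix over Z this has rank 1, with invariant factors (1).

Now H_k = ker ∂_k / im ∂_{k+1}, so:

  H_0: rank C_0 − rank ∂_1 = 3 − 2 = 1, and the invariant factors of ∂_1 are all 1, so H_0 = Z.
  H_1: rank ker ∂_1 − rank ∂_2 = (3 − 2) − 1 = 0, and the invariant factors of ∂_2 are all 1, so H_1 = 0.
  H_2: rank ker ∂_2 − rank ∂_3 = (1 − 1) − 0 = 0, and there is no ∂_3, so H_2 = 0.

As a check, the Euler characteristic is 3 − 3 + 1 = 1, which agrees with 1 − 0 + 0 = 1.
(K is a triangulation of the 2-simplex.)

H_0 ≅ Z,  H_1 = 0,  H_2 = 0.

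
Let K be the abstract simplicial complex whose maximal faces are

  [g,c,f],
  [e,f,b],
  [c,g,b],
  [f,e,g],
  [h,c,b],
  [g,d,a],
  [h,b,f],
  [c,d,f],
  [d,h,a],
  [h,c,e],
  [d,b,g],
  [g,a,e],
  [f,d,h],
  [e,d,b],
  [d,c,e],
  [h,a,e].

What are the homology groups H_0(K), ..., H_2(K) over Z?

Order the vertices as a < b < c < d < e < f < g < h. Listing each simplex with vertices in this order, K has dimension 2 with simplices:

  0-simplices (8): a, b, c, d, e, f, g, h
  1-simplices (24): ad, ae, ag, ah, bc, bd, be, bf, bg, bh, cd, ce, cf, cg, ch, de, df, dg, dh, ef, eg, eh, fg, fh
  2-simplices (16): adg, adh, aeg, aeh, bcg, bch, bde, bdg, bef, bfh, cde, cdf, ceh, cfg, dfh, efg

Hence C_0 ≅ Z^8, C_1 ≅ Z^24, C_2 ≅ Z^16.

The boundary map ∂_1: C_1 → C_0 is given by ∂[p,q] = [q] − [p]. For instance
  ∂ag = g − a.
This gives a 8×24 integer matrix of rank 7; reducing to Smith normal form yields diagonal entries (1,1,1,1,1,1,1).

Boundary ∂_2: C_2 → C_1 sends each 2-simplex [p,q,r] to [q,r] − [p,r] + [p,q]. For instance
  ∂bde = de − be + bd,
  ∂adh = dh − ah + ad.
As a 24×16 matrix over Z this has rank 15, with invariant factors (1,1,1,1,1,1,1,1,1,1,1,1,1,1,1).

Now H_k = ker ∂_k / im ∂_{k+1}, so:

  H_0: rank C_0 − rank ∂_1 = 8 − 7 = 1, and the invariant factors of ∂_1 are all 1, so H_0 ≅ Z.
  H_1: rank ker ∂_1 − rank ∂_2 = (24 − 7) − 15 = 2, and the invariant factors of ∂_2 are all 1, so H_1 ≅ Z^2.
  H_2: rank ker ∂_2 − rank ∂_3 = (16 − 15) − 0 = 1, and there is no ∂_3, so H_2 ≅ Z.

As a check, the Euler characteristic is 8 − 24 + 16 = 0, which agrees with 1 − 2 + 1 = 0.

H_0 = Z,  H_1 = Z^2,  H_2 = Z.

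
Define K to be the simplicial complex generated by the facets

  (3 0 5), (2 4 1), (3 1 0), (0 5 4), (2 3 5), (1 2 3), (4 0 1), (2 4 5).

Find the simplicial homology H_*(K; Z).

Take the total order 0 < 1 < 2 < 3 < 4 < 5 on the vertex set. Then K (dimension 2) consists of the simplices:

  0-simplices (6): [0], [1], [2], [3], [4], [5]
  1-simplices (12): [0,1], [0,3], [0,4], [0,5], [1,2], [1,3], [1,4], [2,3], [2,4], [2,5], [3,5], [4,5]
  2-simplices (8): [0,1,3], [0,1,4], [0,3,5], [0,4,5], [1,2,3], [1,2,4], [2,3,5], [2,4,5]

Hence C_0 ≅ Z^6, C_1 ≅ Z^12, C_2 ≅ Z^8.

Boundary ∂_1: C_1 → C_0 sends each edge [p,q] (with p < q) to q − p.
As a 6×12 matrix over Z this has rank 5, with invariant factors (1,1,1,1,1).

∂_2: C_2 → C_1 sends each 2-simplex [p,q,r] to [q,r] − [p,r] + [p,q]. For instance
  ∂[2,4,5] = [4,5] − [2,5] + [2,4],
  ∂[0,4,5] = [4,5] − [0,5] + [0,4].
As a 12×8 matrix over Z this has rank 7, with invariant factors (1,1,1,1,1,1,1).

Computing H_k = (kernel of ∂_k) / (image of ∂_{k+1}):

  H_0: rank C_0 − rank ∂_1 = 6 − 5 = 1, and the invariant factors of ∂_1 are all 1, so H_0 ≅ Z.
  H_1: rank ker ∂_1 − rank ∂_2 = (12 − 5) − 7 = 0, and the invariant factors of ∂_2 are all 1, so H_1 ≅ 0.
  H_2: rank ker ∂_2 − rank ∂_3 = (8 − 7) − 0 = 1, and there is no ∂_3, so H_2 ≅ Z.

As a check, the Euler characteristic is 6 − 12 + 8 = 2, which agrees with 1 − 0 + 1 = 2.

H_0 ≅ Z,  H_1 = 0,  H_2 ≅ Z.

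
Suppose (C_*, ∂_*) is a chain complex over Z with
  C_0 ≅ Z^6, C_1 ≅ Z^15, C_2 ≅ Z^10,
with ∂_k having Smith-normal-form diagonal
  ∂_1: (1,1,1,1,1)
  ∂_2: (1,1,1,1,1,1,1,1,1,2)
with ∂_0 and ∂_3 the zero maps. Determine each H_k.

H_0 = Z,  H_1 = Z_2,  H_2 = 0.

H_0: b_0 = 6 − 0 − 5 = 1; torsion from ∂_1 factors > 1: none. So H_0 = Z.
H_1: b_1 = 15 − 5 − 10 = 0; torsion from ∂_2 factors > 1: [2]. So H_1 = Z_2.
H_2: b_2 = 10 − 10 − 0 = 0; torsion from ∂_3 factors > 1: none. So H_2 = 0.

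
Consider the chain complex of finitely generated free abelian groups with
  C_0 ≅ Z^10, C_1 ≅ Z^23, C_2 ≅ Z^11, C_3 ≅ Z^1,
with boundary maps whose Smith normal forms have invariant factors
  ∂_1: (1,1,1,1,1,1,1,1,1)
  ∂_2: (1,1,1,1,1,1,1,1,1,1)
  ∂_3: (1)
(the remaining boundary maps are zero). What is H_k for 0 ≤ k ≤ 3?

H_0: b_0 = 10 − 0 − 9 = 1; torsion from ∂_1 factors > 1: none. So H_0 = Z.
H_1: b_1 = 23 − 9 − 10 = 4; torsion from ∂_2 factors > 1: none. So H_1 = Z^4.
H_2: b_2 = 11 − 10 − 1 = 0; torsion from ∂_3 factors > 1: none. So H_2 = 0.
H_3: b_3 = 1 − 1 − 0 = 0; torsion from ∂_4 factors > 1: none. So H_3 = 0.

H_0 = Z,  H_1 = Z^4,  H_2 = 0,  H_3 = 0.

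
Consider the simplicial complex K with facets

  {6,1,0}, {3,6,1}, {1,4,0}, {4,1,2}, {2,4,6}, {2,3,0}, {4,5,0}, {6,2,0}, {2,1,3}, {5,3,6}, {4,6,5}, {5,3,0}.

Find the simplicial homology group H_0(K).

Take the total order 0 < 1 < 2 < 3 < 4 < 5 < 6 on the vertex set. Then K (dimension 2) consists of the simplices:

  0-simplices (7): [0], [1], [2], [3], [4], [5], [6]
  1-simplices (18): [0,1], [0,2], [0,3], [0,4], [0,5], [0,6], [1,2], [1,3], [1,4], [1,6], [2,3], [2,4], [2,6], [3,5], [3,6], [4,5], [4,6], [5,6]
  2-simplices (12): [0,1,4], [0,1,6], [0,2,3], [0,2,6], [0,3,5], [0,4,5], [1,2,3], [1,2,4], [1,3,6], [2,4,6], [3,5,6], [4,5,6]

giving chain groups C_0 ≅ Z^7, C_1 ≅ Z^18, C_2 ≅ Z^12.

Boundary ∂_1: C_1 → C_0 maps an edge to its endpoints' difference, ∂[p,q] = q − p. For instance
  ∂[1,3] = [3] − [1].
As a 7×18 matrix over Z this has rank 6, with invariant factors (1,1,1,1,1,1).

∂_2: C_2 → C_1 acts by ∂[p,q,r] = [q,r] − [p,r] + [p,q]. For instance
  ∂[0,1,4] = [1,4] − [0,4] + [0,1],
  ∂[0,2,6] = [2,6] − [0,6] + [0,2].
This gives a 18×12 integer matrix of rank 12; reducing to Smith normal form yields diagonal entries (1,1,1,1,1,1,1,1,1,1,1,2).

From H_k ≅ ker(∂_k) / im(∂_{k+1}) we obtain:

  H_0: rank C_0 − rank ∂_1 = 7 − 6 = 1, and the invariant factors of ∂_1 are all 1, so H_0 ≅ Z.

(K is a triangulation of the real projective plane RP^2.)

H_0 ≅ Z.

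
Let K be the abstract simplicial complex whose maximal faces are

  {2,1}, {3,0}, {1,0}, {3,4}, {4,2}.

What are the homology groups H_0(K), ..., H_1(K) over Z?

H_0 = Z,  H_1 = Z.

Order the vertices as 0 < 1 < 2 < 3 < 4. Listing each simplex with vertices in this order, K has dimension 1 with simplices:

  0-simplices (5): [0], [1], [2], [3], [4]
  1-simplices (5): [0,1], [0,3], [1,2], [2,4], [3,4]

so the chain groups are C_0 ≅ Z^5, C_1 ≅ Z^5.

∂_1: C_1 → C_0 maps an edge to its endpoints' difference, ∂[p,q] = q − p. For instance
  ∂[3,4] = [4] − [3].
The resulting 5×5 matrix has rank 4, and its Smith normal form has invariant factors (1,1,1,1).

Computing H_k = (kernel of ∂_k) / (image of ∂_{k+1}):

  H_0: rank C_0 − rank ∂_1 = 5 − 4 = 1, and the invariant factors of ∂_1 are all 1, so H_0 = Z.
  H_1: rank ker ∂_1 − rank ∂_2 = (5 − 4) − 0 = 1, and there is no ∂_2, so H_1 = Z.

As a check, the Euler characteristic is 5 − 5 = 0, which agrees with 1 − 1 = 0.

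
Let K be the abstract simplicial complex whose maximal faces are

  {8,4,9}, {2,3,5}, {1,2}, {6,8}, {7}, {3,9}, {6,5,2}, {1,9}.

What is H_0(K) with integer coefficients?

H_0 = Z^2.

Fix the vertex order 1 < 2 < 3 < 4 < 5 < 6 < 7 < 8 < 9 and write every simplex with vertices in increasing order. Then dim K = 2 and the simplices of K are:

  0-simplices (9): [1], [2], [3], [4], [5], [6], [7], [8], [9]
  1-simplices (12): [1,2], [1,9], [2,3], [2,5], [2,6], [3,5], [3,9], [4,8], [4,9], [5,6], [6,8], [8,9]
  2-simplices (3): [2,3,5], [2,5,6], [4,8,9]

so the chain groups are C_0 ≅ Z^9, C_1 ≅ Z^12, C_2 ≅ Z^3.

Boundary ∂_1: C_1 → C_0 maps an edge to its endpoints' difference, ∂[p,q] = q − p. For instance
  ∂[5,6] = [6] − [5].
The 9×12 boundary matrix has rank 7 and Smith normal form diag(1,1,1,1,1,1,1).

Boundary ∂_2: C_2 → C_1 acts by ∂[p,q,r] = [q,r] − [p,r] + [p,q]. For instance
  ∂[4,8,9] = [8,9] − [4,9] + [4,8],
  ∂[2,5,6] = [5,6] − [2,6] + [2,5].
This gives a 12×3 integer matrix of rank 3; reducing to Smith normal form yields diagonal entries (1,1,1).

Reading off H_k = ker ∂_k / im ∂_{k+1}:

  H_0: rank C_0 − rank ∂_1 = 9 − 7 = 2, and the invariant factors of ∂_1 are all 1, so H_0 ≅ Z^2.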